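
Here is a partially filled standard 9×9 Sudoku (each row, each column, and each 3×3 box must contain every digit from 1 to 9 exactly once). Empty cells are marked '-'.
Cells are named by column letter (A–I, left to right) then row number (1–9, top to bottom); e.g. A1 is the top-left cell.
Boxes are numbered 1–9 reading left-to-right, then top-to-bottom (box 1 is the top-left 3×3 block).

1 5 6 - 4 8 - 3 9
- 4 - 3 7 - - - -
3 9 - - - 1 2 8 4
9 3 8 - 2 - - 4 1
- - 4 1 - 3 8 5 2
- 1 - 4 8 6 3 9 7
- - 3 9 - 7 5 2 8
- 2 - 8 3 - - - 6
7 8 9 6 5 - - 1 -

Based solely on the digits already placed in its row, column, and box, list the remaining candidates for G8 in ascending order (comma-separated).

Row 8 already contains {2, 3, 6, 8}.
Column G already contains {2, 3, 5, 8}.
Its 3×3 block (box 9) already contains {1, 2, 5, 6, 8}.
Removing those from 1–9 leaves {4, 7, 9} as the candidates for G8.

4,7,9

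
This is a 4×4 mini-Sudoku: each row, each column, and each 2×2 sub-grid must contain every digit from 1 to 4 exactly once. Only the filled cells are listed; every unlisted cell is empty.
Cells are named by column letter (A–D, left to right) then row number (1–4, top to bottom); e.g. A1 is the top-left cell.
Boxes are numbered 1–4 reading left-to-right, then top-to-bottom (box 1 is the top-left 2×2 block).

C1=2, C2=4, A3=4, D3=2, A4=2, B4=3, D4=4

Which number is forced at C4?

1

Row 4 already contains {2, 3, 4}.
Column C already contains {2, 4}.
Its 2×2 block (box 4) already contains {2, 4}.
The only value from 1–4 not eliminated is 1, so C4 = 1.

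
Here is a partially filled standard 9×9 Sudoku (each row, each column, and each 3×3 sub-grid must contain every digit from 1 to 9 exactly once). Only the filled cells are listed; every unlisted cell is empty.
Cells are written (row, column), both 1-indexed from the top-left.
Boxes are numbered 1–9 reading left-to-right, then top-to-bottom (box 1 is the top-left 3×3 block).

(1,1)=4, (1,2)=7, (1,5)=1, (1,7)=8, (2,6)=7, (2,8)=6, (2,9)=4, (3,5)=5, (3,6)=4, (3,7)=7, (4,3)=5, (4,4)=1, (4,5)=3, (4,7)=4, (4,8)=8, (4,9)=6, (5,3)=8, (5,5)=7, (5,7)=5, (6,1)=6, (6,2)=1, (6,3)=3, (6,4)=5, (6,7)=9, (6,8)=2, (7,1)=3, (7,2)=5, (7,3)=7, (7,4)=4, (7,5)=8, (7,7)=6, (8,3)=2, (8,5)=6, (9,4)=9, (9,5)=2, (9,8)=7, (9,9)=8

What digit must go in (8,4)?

7

Cell (8,4) itself could take any of {3, 7} by direct elimination.
Consider where 7 can go in column 4.
(1,4) is out (row 1 already has a 7).
(2,4) is out (row 2 already has a 7).
(3,4) is out (row 3 already has a 7).
(5,4) is out (row 5 already has a 7).
So the only cell in column 4 that can hold 7 is (8,4).
Therefore (8,4) = 7.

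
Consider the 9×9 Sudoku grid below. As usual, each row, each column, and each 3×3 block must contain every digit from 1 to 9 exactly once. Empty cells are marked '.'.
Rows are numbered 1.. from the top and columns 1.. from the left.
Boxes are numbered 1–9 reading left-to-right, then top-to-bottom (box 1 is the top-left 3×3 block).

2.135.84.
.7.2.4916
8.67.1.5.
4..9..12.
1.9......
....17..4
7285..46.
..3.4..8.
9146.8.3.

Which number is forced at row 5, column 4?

4

Cell row 5, column 4 itself could take any of {4, 8} by direct elimination.
Consider where 4 can go in box 5.
row 4, column 5 is out (row 4 already has a 4).
row 4, column 6 is out (row 4 already has a 4).
row 5, column 5 is out (column 5 already has a 4).
row 5, column 6 is out (column 6 already has a 4).
row 6, column 4 is out (row 6 already has a 4).
So the only cell in box 5 that can hold 4 is row 5, column 4.
Therefore row 5, column 4 = 4.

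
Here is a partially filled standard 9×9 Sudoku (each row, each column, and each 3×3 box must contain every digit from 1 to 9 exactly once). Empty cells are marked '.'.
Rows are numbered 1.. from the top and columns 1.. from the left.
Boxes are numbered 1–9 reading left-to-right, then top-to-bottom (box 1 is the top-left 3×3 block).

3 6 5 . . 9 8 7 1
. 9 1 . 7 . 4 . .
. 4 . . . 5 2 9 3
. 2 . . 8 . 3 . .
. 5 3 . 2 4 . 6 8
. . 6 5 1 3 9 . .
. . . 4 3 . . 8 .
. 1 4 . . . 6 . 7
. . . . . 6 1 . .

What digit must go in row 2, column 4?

Cell row 2, column 4 itself could take any of {2, 3, 6, 8} by direct elimination.
Consider where 3 can go in box 2.
row 1, column 4 is out (row 1 already has a 3).
row 1, column 5 is out (row 1 already has a 3).
row 2, column 6 is out (column 6 already has a 3).
row 3, column 4 is out (row 3 already has a 3).
row 3, column 5 is out (row 3 already has a 3).
So the only cell in box 2 that can hold 3 is row 2, column 4.
Therefore row 2, column 4 = 3.

3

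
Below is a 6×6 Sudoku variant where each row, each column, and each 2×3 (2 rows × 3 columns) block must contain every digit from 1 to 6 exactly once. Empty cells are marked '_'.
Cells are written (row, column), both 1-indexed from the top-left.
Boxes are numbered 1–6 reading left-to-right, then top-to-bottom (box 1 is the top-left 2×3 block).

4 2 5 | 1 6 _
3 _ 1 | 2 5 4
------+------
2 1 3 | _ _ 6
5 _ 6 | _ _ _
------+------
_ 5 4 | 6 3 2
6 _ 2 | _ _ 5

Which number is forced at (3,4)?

5

Cell (3,4) itself could take any of {4, 5} by direct elimination.
Consider where 5 can go in column 4.
(4,4) is out (row 4 already has a 5).
(6,4) is out (row 6 already has a 5).
So the only cell in column 4 that can hold 5 is (3,4).
Therefore (3,4) = 5.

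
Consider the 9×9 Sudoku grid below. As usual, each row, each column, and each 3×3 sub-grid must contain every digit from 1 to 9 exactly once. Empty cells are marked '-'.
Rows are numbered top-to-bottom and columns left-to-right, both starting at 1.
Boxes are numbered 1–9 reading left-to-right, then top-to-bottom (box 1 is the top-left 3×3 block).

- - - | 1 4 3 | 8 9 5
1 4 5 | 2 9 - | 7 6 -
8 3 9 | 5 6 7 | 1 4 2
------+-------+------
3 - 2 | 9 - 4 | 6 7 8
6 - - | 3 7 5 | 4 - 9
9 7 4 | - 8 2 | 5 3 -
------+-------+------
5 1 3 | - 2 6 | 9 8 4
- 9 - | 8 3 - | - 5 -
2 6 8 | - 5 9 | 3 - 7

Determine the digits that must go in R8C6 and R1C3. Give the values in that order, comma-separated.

1,6

For R8C6:
  Row 8 already contains {3, 5, 8, 9}.
  Column 6 already contains {2, 3, 4, 5, 6, 7, 9}.
  Its 3×3 block (box 8) already contains {2, 3, 5, 6, 8, 9}.
  The only value from 1–9 not eliminated is 1, so R8C6 = 1.
For R1C3:
  Consider where 6 can go in row 1.
  R1C1 is out (column 1 already has a 6).
  R1C2 is out (column 2 already has a 6).
  So the only cell in row 1 that can hold 6 is R1C3.
  So R1C3 = 6.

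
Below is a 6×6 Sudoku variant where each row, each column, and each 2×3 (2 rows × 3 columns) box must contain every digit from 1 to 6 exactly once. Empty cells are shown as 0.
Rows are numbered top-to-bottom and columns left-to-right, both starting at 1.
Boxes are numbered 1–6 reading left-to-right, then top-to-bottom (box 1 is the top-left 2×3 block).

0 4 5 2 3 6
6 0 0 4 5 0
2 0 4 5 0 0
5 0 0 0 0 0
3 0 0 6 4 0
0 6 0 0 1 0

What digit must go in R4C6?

4

Cell R4C6 itself could take any of {1, 2, 3, 4} by direct elimination.
Consider where 4 can go in box 4.
R3C5 is out (row 3 already has a 4).
R3C6 is out (row 3 already has a 4).
R4C4 is out (column 4 already has a 4).
R4C5 is out (column 5 already has a 4).
So the only cell in box 4 that can hold 4 is R4C6.
Therefore R4C6 = 4.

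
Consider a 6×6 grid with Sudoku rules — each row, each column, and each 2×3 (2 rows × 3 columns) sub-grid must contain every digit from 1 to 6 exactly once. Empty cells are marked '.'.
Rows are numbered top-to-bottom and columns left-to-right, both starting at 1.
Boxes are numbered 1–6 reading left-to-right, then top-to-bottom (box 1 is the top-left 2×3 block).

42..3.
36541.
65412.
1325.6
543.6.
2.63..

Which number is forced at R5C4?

2

Row 5 already contains {3, 4, 5, 6}.
Column 4 already contains {1, 3, 4, 5}.
Its 2×3 block (box 6) already contains {3, 6}.
The only value from 1–6 not eliminated is 2, so R5C4 = 2.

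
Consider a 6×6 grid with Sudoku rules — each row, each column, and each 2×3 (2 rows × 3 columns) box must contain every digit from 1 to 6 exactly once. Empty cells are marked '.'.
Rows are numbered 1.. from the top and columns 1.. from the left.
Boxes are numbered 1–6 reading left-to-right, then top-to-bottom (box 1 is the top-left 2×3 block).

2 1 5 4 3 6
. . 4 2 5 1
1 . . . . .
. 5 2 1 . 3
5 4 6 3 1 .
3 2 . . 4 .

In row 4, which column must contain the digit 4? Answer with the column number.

1

Consider where 4 can go in row 4.
row 4, column 5 is out (column 5 already has a 4).
So the only cell in row 4 that can hold 4 is row 4, column 1.
That is column 1.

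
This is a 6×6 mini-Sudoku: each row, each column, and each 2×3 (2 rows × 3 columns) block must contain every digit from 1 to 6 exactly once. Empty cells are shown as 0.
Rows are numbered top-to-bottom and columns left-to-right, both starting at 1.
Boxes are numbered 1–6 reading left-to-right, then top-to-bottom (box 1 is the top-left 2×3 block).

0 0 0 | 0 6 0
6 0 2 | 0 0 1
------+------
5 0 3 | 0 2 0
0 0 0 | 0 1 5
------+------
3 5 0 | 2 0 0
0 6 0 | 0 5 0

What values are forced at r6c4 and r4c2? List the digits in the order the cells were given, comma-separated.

For r6c4:
  Consider where 1 can go in box 6.
  r5c5 is out (column 5 already has a 1).
  r5c6 is out (column 6 already has a 1).
  r6c6 is out (column 6 already has a 1).
  So the only cell in box 6 that can hold 1 is r6c4.
  So r6c4 = 1.
For r4c2:
  Consider where 2 can go in column 2.
  r1c2 is out (box 1 already has a 2).
  r2c2 is out (row 2 already has a 2).
  r3c2 is out (row 3 already has a 2).
  So the only cell in column 2 that can hold 2 is r4c2.
  So r4c2 = 2.

1,2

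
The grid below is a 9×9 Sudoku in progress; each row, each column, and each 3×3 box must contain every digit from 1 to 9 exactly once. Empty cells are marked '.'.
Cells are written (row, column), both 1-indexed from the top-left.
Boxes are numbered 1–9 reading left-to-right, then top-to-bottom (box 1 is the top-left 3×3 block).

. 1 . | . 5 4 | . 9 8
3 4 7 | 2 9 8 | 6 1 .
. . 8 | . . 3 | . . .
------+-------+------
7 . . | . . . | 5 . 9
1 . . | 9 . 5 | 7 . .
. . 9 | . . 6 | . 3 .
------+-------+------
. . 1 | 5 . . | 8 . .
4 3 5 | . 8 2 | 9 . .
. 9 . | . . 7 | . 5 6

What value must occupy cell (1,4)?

Cell (1,4) itself could take any of {6, 7} by direct elimination.
Consider where 7 can go in row 1.
(1,1) is out (column 1 already has a 7).
(1,3) is out (column 3 already has a 7).
(1,7) is out (column 7 already has a 7).
So the only cell in row 1 that can hold 7 is (1,4).
Therefore (1,4) = 7.

7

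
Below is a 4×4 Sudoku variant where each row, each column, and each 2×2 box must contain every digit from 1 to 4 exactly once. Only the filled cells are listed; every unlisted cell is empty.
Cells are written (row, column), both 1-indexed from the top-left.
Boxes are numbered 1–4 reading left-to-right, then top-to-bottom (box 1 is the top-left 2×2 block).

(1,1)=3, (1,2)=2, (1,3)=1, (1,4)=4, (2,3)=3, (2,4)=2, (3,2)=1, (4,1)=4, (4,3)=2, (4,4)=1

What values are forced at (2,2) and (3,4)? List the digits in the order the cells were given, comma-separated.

For (2,2):
  Row 2 already contains {2, 3}.
  Column 2 already contains {1, 2}.
  Its 2×2 block (box 1) already contains {2, 3}.
  The only value from 1–4 not eliminated is 4, so (2,2) = 4.
For (3,4):
  Row 3 already contains {1}.
  Column 4 already contains {1, 2, 4}.
  Its 2×2 block (box 4) already contains {1, 2}.
  The only value from 1–4 not eliminated is 3, so (3,4) = 3.

4,3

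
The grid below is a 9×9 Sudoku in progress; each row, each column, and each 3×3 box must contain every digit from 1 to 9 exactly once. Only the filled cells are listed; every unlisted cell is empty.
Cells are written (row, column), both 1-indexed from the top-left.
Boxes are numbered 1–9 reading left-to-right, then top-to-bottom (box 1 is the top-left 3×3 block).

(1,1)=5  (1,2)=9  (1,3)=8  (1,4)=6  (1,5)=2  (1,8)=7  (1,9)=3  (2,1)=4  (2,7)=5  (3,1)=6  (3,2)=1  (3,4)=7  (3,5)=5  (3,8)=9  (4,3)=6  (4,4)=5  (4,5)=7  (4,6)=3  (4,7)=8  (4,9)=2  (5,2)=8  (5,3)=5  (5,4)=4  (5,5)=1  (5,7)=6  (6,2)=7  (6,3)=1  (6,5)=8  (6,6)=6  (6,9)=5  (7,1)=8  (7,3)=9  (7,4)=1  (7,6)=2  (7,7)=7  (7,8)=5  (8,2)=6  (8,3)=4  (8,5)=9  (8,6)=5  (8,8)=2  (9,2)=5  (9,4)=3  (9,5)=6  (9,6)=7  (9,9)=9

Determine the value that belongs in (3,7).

Cell (3,7) itself could take any of {2, 4} by direct elimination.
Consider where 2 can go in box 3.
(1,7) is out (row 1 already has a 2).
(2,8) is out (column 8 already has a 2).
(2,9) is out (column 9 already has a 2).
(3,9) is out (column 9 already has a 2).
So the only cell in box 3 that can hold 2 is (3,7).
Therefore (3,7) = 2.

2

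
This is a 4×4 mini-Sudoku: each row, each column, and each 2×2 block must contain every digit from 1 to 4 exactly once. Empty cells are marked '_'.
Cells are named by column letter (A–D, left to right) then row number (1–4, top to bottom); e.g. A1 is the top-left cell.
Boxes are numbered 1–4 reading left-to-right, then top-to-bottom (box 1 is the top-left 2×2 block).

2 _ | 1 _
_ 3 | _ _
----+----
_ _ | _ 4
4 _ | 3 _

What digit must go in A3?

3

Cell A3 itself could take any of {1, 3} by direct elimination.
Consider where 3 can go in row 3.
B3 is out (column B already has a 3).
C3 is out (column C already has a 3).
So the only cell in row 3 that can hold 3 is A3.
Therefore A3 = 3.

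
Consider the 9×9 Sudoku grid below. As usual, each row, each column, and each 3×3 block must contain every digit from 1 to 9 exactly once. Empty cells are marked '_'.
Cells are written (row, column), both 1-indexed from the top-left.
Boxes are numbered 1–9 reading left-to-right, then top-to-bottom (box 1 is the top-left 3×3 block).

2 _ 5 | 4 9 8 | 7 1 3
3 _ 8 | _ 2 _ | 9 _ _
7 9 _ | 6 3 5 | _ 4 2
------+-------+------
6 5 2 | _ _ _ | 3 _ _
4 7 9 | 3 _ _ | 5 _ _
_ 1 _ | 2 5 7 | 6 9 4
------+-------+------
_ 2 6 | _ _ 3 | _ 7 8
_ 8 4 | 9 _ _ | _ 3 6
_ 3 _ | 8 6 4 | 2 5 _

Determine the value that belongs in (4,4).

1

Row 4 already contains {2, 3, 5, 6}.
Column 4 already contains {2, 3, 4, 6, 8, 9}.
Its 3×3 block (box 5) already contains {2, 3, 5, 7}.
The only value from 1–9 not eliminated is 1, so (4,4) = 1.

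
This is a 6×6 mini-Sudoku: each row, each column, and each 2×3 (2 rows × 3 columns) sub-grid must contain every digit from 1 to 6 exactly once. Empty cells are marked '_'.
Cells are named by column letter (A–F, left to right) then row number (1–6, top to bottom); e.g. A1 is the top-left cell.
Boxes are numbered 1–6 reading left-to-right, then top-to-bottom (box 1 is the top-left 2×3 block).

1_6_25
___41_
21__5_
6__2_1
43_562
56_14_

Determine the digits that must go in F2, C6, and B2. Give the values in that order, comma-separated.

For F2:
  Consider where 6 can go in row 2.
  A2 is out (column A already has a 6).
  B2 is out (column B already has a 6).
  C2 is out (column C already has a 6).
  So the only cell in row 2 that can hold 6 is F2.
  So F2 = 6.
For C6:
  Row 6 already contains {1, 4, 5, 6}.
  Column C already contains {6}.
  Its 2×3 block (box 5) already contains {3, 4, 5, 6}.
  The only value from 1–6 not eliminated is 2, so C6 = 2.
For B2:
  Consider where 2 can go in column B.
  B1 is out (row 1 already has a 2).
  B4 is out (row 4 already has a 2).
  So the only cell in column B that can hold 2 is B2.
  So B2 = 2.

6,2,2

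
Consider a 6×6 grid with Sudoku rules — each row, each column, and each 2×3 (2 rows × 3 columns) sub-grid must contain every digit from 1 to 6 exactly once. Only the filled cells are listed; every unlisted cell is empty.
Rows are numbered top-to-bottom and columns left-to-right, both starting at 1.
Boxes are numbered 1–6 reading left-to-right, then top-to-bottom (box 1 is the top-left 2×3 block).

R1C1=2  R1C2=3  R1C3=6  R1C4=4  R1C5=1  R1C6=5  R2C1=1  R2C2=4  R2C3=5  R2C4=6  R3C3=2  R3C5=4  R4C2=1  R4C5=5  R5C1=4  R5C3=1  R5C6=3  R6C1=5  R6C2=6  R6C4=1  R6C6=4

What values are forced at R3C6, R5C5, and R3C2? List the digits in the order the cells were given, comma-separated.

1,6,5

For R3C6:
  Consider where 1 can go in row 3.
  R3C1 is out (column 1 already has a 1).
  R3C2 is out (column 2 already has a 1).
  R3C4 is out (column 4 already has a 1).
  So the only cell in row 3 that can hold 1 is R3C6.
  So R3C6 = 1.
For R5C5:
  Consider where 6 can go in row 5.
  R5C2 is out (column 2 already has a 6).
  R5C4 is out (column 4 already has a 6).
  So the only cell in row 5 that can hold 6 is R5C5.
  So R5C5 = 6.
For R3C2:
  Row 3 already contains {2, 4}.
  Column 2 already contains {1, 3, 4, 6}.
  Its 2×3 block (box 3) already contains {1, 2}.
  The only value from 1–6 not eliminated is 5, so R3C2 = 5.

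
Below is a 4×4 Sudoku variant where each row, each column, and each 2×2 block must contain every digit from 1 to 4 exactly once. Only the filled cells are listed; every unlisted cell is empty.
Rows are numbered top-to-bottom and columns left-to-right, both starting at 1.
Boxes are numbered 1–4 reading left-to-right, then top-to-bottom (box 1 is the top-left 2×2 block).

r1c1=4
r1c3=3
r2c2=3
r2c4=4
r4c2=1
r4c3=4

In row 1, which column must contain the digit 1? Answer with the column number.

Consider where 1 can go in row 1.
r1c2 is out (column 2 already has a 1).
So the only cell in row 1 that can hold 1 is r1c4.
That is column 4.

4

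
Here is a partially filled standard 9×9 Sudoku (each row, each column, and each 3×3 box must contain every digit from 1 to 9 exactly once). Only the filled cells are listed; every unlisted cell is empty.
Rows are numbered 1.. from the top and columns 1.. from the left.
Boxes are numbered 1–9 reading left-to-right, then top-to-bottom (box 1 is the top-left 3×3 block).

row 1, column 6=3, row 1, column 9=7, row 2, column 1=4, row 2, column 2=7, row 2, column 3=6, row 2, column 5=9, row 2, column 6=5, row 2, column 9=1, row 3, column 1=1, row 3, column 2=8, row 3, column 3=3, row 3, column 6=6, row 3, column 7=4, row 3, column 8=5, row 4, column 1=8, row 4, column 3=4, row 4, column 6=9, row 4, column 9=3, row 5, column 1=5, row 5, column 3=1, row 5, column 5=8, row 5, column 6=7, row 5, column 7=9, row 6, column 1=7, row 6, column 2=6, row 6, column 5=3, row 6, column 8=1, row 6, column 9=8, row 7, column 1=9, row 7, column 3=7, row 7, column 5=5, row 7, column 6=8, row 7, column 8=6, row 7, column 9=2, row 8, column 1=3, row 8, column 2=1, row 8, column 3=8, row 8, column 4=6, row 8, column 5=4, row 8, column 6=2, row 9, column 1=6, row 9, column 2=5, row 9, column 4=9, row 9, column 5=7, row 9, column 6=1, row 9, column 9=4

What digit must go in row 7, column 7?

1

Cell row 7, column 7 itself could take any of {1, 3} by direct elimination.
Consider where 1 can go in box 9.
row 8, column 7 is out (row 8 already has a 1).
row 8, column 8 is out (row 8 already has a 1).
row 8, column 9 is out (row 8 already has a 1).
row 9, column 7 is out (row 9 already has a 1).
row 9, column 8 is out (row 9 already has a 1).
So the only cell in box 9 that can hold 1 is row 7, column 7.
Therefore row 7, column 7 = 1.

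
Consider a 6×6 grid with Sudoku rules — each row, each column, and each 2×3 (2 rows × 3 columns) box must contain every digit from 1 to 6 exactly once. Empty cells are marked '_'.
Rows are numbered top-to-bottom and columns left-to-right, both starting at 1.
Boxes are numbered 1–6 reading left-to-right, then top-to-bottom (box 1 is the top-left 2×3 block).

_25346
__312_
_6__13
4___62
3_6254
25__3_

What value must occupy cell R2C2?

Row 2 already contains {1, 2, 3}.
Column 2 already contains {2, 5, 6}.
Its 2×3 block (box 1) already contains {2, 3, 5}.
The only value from 1–6 not eliminated is 4, so R2C2 = 4.

4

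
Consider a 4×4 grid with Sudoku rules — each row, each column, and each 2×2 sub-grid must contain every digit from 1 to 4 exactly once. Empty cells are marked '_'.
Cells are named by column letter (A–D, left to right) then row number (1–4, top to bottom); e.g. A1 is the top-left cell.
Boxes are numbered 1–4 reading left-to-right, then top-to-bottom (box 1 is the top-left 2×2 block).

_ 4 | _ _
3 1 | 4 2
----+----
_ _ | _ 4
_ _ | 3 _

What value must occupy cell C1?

Row 1 already contains {4}.
Column C already contains {3, 4}.
Its 2×2 block (box 2) already contains {2, 4}.
The only value from 1–4 not eliminated is 1, so C1 = 1.

1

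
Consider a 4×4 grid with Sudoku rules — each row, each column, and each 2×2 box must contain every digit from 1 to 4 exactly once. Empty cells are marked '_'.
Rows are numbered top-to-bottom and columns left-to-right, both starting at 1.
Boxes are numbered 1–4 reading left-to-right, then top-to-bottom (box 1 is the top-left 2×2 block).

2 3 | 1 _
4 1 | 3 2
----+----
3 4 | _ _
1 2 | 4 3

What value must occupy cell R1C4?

4

Row 1 already contains {1, 2, 3}.
Column 4 already contains {2, 3}.
Its 2×2 block (box 2) already contains {1, 2, 3}.
The only value from 1–4 not eliminated is 4, so R1C4 = 4.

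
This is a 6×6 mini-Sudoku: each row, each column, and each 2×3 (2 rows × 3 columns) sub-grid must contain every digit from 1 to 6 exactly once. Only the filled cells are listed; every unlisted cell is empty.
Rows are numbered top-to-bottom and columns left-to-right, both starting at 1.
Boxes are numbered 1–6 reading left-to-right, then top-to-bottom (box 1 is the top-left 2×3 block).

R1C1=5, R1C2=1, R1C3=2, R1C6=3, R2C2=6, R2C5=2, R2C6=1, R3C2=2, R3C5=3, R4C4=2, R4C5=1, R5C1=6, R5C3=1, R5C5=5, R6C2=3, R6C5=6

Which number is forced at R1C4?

6

Cell R1C4 itself could take any of {4, 6} by direct elimination.
Consider where 6 can go in box 2.
R1C5 is out (column 5 already has a 6).
R2C4 is out (row 2 already has a 6).
So the only cell in box 2 that can hold 6 is R1C4.
Therefore R1C4 = 6.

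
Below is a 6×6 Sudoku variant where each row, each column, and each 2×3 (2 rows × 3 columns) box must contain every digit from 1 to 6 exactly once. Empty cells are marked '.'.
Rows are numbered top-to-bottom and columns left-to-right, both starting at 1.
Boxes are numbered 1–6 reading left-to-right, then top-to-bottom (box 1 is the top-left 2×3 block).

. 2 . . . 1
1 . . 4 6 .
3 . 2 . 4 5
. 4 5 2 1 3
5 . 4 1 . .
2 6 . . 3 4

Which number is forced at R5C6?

Cell R5C6 itself could take any of {2, 6} by direct elimination.
Consider where 6 can go in column 6.
R2C6 is out (row 2 already has a 6).
So the only cell in column 6 that can hold 6 is R5C6.
Therefore R5C6 = 6.

6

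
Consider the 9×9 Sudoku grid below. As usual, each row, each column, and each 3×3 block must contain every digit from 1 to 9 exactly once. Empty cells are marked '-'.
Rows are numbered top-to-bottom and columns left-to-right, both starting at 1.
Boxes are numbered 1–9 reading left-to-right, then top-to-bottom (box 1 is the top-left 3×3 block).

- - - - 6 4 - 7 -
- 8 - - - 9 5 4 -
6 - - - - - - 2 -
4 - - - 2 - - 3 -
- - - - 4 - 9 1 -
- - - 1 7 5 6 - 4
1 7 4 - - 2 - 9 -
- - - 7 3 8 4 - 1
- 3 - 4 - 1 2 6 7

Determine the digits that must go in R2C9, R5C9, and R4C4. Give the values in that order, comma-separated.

6,2,9

For R2C9:
  Consider where 6 can go in row 2.
  R2C1 is out (column 1 already has a 6).
  R2C3 is out (box 1 already has a 6).
  R2C4 is out (box 2 already has a 6).
  R2C5 is out (column 5 already has a 6).
  So the only cell in row 2 that can hold 6 is R2C9.
  So R2C9 = 6.
For R5C9:
  Consider where 2 can go in column 9.
  R1C9 is out (box 3 already has a 2).
  R2C9 is out (box 3 already has a 2).
  R3C9 is out (row 3 already has a 2).
  R4C9 is out (row 4 already has a 2).
  R7C9 is out (row 7 already has a 2).
  So the only cell in column 9 that can hold 2 is R5C9.
  So R5C9 = 2.
For R4C4:
  Consider where 9 can go in box 5.
  R4C6 is out (column 6 already has a 9).
  R5C4 is out (row 5 already has a 9).
  R5C6 is out (row 5 already has a 9).
  So the only cell in box 5 that can hold 9 is R4C4.
  So R4C4 = 9.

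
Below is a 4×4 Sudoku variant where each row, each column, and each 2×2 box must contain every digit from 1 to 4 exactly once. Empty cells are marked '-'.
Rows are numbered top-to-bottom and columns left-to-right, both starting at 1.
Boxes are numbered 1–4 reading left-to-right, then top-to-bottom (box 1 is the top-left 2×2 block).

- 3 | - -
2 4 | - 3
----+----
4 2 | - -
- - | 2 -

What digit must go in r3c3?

Cell r3c3 itself could take any of {1, 3} by direct elimination.
Consider where 3 can go in box 4.
r3c4 is out (column 4 already has a 3).
r4c4 is out (column 4 already has a 3).
So the only cell in box 4 that can hold 3 is r3c3.
Therefore r3c3 = 3.

3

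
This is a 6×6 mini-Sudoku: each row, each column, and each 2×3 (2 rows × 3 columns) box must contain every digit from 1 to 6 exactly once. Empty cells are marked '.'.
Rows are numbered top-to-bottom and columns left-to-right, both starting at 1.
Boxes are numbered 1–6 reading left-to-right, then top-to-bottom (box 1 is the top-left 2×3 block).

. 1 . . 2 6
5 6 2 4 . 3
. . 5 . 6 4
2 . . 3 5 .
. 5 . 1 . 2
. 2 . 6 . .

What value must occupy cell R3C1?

Cell R3C1 itself could take any of {1, 3} by direct elimination.
Consider where 1 can go in row 3.
R3C2 is out (column 2 already has a 1).
R3C4 is out (column 4 already has a 1).
So the only cell in row 3 that can hold 1 is R3C1.
Therefore R3C1 = 1.

1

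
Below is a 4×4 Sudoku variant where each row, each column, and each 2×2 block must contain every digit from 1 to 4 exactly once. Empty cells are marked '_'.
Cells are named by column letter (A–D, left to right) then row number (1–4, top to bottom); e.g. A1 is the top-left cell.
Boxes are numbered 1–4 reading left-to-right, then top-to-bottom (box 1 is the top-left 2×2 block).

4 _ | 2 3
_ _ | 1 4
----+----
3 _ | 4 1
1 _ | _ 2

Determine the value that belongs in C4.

3

Row 4 already contains {1, 2}.
Column C already contains {1, 2, 4}.
Its 2×2 block (box 4) already contains {1, 2, 4}.
The only value from 1–4 not eliminated is 3, so C4 = 3.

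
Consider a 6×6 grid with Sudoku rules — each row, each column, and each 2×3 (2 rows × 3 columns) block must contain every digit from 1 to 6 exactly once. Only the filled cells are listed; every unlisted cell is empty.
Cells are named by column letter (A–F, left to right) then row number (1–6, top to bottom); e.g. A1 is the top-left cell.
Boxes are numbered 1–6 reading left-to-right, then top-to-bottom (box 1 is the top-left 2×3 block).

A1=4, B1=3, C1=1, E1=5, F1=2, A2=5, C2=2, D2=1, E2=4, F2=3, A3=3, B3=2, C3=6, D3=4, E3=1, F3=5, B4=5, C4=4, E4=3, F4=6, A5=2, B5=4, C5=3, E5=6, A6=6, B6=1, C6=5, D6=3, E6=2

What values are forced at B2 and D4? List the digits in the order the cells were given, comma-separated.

For B2:
  Row 2 already contains {1, 2, 3, 4, 5}.
  Column B already contains {1, 2, 3, 4, 5}.
  Its 2×3 block (box 1) already contains {1, 2, 3, 4, 5}.
  The only value from 1–6 not eliminated is 6, so B2 = 6.
For D4:
  Row 4 already contains {3, 4, 5, 6}.
  Column D already contains {1, 3, 4}.
  Its 2×3 block (box 4) already contains {1, 3, 4, 5, 6}.
  The only value from 1–6 not eliminated is 2, so D4 = 2.

6,2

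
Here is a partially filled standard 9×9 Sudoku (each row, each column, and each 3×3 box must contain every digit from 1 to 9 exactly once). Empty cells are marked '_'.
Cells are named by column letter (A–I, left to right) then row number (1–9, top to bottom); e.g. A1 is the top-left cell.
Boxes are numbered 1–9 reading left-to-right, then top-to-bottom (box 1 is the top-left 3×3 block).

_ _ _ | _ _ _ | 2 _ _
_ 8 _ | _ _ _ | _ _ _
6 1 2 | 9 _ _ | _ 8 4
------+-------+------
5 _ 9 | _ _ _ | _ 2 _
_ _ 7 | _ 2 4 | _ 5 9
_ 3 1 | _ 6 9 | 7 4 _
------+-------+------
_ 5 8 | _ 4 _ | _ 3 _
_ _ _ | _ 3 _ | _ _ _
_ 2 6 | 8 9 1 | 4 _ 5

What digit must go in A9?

3

Cell A9 itself could take any of {3, 7} by direct elimination.
Consider where 3 can go in box 7.
A7 is out (row 7 already has a 3).
A8 is out (row 8 already has a 3).
B8 is out (row 8 already has a 3).
C8 is out (row 8 already has a 3).
So the only cell in box 7 that can hold 3 is A9.
Therefore A9 = 3.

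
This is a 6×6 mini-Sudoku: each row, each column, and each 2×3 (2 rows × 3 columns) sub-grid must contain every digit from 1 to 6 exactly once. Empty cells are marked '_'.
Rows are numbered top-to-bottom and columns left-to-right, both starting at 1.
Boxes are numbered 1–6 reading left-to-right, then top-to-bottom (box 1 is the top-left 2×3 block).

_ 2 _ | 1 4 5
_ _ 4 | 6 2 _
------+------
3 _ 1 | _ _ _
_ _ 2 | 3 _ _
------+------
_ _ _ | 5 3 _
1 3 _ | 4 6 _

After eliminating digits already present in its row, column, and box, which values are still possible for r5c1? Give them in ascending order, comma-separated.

Row 5 already contains {3, 5}.
Column 1 already contains {1, 3}.
Its 2×3 block (box 5) already contains {1, 3}.
Removing those from 1–6 leaves {2, 4, 6} as the candidates for r5c1.

2,4,6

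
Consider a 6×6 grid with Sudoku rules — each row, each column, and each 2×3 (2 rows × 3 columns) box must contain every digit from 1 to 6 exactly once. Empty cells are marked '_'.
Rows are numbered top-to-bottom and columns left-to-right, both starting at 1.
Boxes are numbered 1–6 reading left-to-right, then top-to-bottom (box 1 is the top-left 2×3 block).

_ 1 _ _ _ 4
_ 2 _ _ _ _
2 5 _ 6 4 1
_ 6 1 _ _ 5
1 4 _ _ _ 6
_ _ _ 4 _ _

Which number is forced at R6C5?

1

Cell R6C5 itself could take any of {1, 2, 3, 5} by direct elimination.
Consider where 1 can go in row 6.
R6C1 is out (column 1 already has a 1).
R6C2 is out (column 2 already has a 1).
R6C3 is out (column 3 already has a 1).
R6C6 is out (column 6 already has a 1).
So the only cell in row 6 that can hold 1 is R6C5.
Therefore R6C5 = 1.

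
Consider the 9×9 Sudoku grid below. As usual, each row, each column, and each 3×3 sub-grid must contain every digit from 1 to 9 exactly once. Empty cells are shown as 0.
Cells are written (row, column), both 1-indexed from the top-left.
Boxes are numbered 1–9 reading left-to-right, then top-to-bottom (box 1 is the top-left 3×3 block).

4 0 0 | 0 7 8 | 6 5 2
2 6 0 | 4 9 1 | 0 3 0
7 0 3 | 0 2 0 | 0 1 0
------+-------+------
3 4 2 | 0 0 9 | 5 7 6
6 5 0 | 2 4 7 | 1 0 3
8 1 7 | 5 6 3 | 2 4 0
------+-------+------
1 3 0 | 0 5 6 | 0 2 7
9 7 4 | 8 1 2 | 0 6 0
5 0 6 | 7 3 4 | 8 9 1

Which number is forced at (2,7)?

7

Row 2 already contains {1, 2, 3, 4, 6, 9}.
Column 7 already contains {1, 2, 5, 6, 8}.
Its 3×3 block (box 3) already contains {1, 2, 3, 5, 6}.
The only value from 1–9 not eliminated is 7, so (2,7) = 7.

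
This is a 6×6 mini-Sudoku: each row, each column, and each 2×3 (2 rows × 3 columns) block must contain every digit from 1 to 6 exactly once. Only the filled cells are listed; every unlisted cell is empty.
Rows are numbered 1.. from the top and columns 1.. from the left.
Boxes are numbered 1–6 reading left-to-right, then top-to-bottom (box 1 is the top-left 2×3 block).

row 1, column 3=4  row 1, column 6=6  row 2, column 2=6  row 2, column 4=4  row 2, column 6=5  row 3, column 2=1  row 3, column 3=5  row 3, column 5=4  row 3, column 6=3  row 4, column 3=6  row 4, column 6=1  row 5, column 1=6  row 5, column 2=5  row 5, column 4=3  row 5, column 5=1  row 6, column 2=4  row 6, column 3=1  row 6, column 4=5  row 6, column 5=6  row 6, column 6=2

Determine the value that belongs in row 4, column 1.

4

Cell row 4, column 1 itself could take any of {2, 3, 4} by direct elimination.
Consider where 4 can go in row 4.
row 4, column 2 is out (column 2 already has a 4).
row 4, column 4 is out (column 4 already has a 4).
row 4, column 5 is out (column 5 already has a 4).
So the only cell in row 4 that can hold 4 is row 4, column 1.
Therefore row 4, column 1 = 4.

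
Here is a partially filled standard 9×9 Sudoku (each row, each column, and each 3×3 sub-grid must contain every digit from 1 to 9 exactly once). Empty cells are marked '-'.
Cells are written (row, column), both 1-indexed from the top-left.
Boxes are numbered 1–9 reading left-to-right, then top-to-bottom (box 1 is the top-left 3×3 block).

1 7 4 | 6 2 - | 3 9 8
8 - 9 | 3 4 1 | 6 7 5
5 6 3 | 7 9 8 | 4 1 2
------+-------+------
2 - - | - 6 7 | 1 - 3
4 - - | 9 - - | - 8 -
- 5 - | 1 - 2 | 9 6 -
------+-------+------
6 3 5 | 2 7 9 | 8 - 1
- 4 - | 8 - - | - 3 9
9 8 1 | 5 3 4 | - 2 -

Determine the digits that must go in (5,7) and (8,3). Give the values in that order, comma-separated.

For (5,7):
  Consider where 2 can go in column 7.
  (8,7) is out (box 9 already has a 2).
  (9,7) is out (row 9 already has a 2).
  So the only cell in column 7 that can hold 2 is (5,7).
  So (5,7) = 2.
For (8,3):
  Consider where 2 can go in column 3.
  (4,3) is out (row 4 already has a 2).
  (5,3) is out (box 4 already has a 2).
  (6,3) is out (row 6 already has a 2).
  So the only cell in column 3 that can hold 2 is (8,3).
  So (8,3) = 2.

2,2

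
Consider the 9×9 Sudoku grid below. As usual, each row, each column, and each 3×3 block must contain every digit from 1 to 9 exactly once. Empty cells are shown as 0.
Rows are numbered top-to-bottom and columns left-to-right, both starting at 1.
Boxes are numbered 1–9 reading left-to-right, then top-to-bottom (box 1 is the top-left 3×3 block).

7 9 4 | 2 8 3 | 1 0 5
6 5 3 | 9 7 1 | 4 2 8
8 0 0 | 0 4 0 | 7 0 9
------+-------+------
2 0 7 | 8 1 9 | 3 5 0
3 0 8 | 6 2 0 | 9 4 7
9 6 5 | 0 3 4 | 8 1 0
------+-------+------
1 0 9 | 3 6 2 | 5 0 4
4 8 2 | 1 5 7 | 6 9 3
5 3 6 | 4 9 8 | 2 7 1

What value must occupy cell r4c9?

Row 4 already contains {1, 2, 3, 5, 7, 8, 9}.
Column 9 already contains {1, 3, 4, 5, 7, 8, 9}.
Its 3×3 block (box 6) already contains {1, 3, 4, 5, 7, 8, 9}.
The only value from 1–9 not eliminated is 6, so r4c9 = 6.

6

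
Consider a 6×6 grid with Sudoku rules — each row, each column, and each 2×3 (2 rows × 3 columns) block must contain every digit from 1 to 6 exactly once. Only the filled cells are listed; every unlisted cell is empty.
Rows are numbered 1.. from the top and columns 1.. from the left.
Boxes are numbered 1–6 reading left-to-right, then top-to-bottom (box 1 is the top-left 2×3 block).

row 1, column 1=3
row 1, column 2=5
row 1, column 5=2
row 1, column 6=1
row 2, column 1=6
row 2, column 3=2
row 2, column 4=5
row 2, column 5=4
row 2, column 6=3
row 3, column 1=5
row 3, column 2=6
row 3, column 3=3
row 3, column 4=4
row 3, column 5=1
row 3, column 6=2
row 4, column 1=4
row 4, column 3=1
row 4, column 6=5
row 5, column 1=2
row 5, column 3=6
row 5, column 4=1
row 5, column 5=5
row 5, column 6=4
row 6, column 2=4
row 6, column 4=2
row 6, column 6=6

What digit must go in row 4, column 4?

Cell row 4, column 4 itself could take any of {3, 6} by direct elimination.
Consider where 3 can go in column 4.
row 1, column 4 is out (row 1 already has a 3).
So the only cell in column 4 that can hold 3 is row 4, column 4.
Therefore row 4, column 4 = 3.

3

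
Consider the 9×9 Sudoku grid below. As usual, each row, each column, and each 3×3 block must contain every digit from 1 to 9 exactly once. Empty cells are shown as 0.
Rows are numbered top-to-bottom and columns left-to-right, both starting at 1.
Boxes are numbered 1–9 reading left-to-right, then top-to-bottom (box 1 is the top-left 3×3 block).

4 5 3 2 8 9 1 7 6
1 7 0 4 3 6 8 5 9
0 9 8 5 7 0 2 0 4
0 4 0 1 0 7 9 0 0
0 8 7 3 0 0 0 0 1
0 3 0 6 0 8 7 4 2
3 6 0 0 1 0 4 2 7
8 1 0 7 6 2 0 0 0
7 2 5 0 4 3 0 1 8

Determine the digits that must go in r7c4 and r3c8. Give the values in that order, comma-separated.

For r7c4:
  Consider where 8 can go in column 4.
  r9c4 is out (row 9 already has a 8).
  So the only cell in column 4 that can hold 8 is r7c4.
  So r7c4 = 8.
For r3c8:
  Row 3 already contains {2, 4, 5, 7, 8, 9}.
  Column 8 already contains {1, 2, 4, 5, 7}.
  Its 3×3 block (box 3) already contains {1, 2, 4, 5, 6, 7, 8, 9}.
  The only value from 1–9 not eliminated is 3, so r3c8 = 3.

8,3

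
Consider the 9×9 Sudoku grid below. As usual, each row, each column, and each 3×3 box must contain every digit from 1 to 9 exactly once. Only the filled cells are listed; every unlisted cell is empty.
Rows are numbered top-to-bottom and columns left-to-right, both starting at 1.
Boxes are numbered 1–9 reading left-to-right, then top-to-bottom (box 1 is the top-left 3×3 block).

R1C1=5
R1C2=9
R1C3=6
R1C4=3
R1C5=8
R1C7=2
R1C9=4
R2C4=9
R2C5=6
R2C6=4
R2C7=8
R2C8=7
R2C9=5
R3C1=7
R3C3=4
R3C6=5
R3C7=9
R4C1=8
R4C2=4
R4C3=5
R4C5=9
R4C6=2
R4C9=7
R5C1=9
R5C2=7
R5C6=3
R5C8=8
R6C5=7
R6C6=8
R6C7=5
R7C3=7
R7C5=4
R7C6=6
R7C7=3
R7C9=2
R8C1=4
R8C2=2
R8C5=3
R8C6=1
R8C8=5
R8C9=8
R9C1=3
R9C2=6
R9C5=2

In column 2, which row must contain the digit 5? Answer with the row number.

Consider where 5 can go in column 2.
R2C2 is out (row 2 already has a 5).
R3C2 is out (row 3 already has a 5).
R6C2 is out (row 6 already has a 5).
So the only cell in column 2 that can hold 5 is R7C2.
That is row 7.

7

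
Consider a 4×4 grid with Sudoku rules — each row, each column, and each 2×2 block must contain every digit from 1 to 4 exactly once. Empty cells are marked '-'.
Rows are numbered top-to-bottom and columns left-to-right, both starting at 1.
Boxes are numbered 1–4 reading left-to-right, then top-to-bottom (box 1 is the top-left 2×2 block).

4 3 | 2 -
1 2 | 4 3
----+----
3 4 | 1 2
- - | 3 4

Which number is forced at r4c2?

1

Row 4 already contains {3, 4}.
Column 2 already contains {2, 3, 4}.
Its 2×2 block (box 3) already contains {3, 4}.
The only value from 1–4 not eliminated is 1, so r4c2 = 1.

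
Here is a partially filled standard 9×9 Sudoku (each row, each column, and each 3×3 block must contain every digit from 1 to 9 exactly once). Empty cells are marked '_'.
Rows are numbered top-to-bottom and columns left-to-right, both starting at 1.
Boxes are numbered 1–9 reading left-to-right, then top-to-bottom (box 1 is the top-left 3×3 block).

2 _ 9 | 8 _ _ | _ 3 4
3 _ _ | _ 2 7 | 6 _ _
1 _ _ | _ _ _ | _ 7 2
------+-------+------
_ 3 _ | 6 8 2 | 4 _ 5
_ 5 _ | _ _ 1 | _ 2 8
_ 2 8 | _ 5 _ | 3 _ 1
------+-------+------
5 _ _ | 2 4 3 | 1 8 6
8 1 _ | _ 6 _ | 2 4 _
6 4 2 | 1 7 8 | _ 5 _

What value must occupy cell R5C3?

Cell R5C3 itself could take any of {4, 6, 7} by direct elimination.
Consider where 6 can go in box 4.
R4C1 is out (row 4 already has a 6).
R4C3 is out (row 4 already has a 6).
R5C1 is out (column 1 already has a 6).
R6C1 is out (column 1 already has a 6).
So the only cell in box 4 that can hold 6 is R5C3.
Therefore R5C3 = 6.

6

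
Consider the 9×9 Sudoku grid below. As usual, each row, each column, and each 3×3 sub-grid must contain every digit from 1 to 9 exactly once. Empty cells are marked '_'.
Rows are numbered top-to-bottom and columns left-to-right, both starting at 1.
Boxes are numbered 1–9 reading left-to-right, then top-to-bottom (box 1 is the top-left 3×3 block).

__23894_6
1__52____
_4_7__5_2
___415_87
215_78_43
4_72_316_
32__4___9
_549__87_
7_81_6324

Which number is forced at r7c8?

5

Cell r7c8 itself could take any of {1, 5} by direct elimination.
Consider where 5 can go in row 7.
r7c3 is out (column 3 already has a 5).
r7c4 is out (column 4 already has a 5).
r7c6 is out (column 6 already has a 5).
r7c7 is out (column 7 already has a 5).
So the only cell in row 7 that can hold 5 is r7c8.
Therefore r7c8 = 5.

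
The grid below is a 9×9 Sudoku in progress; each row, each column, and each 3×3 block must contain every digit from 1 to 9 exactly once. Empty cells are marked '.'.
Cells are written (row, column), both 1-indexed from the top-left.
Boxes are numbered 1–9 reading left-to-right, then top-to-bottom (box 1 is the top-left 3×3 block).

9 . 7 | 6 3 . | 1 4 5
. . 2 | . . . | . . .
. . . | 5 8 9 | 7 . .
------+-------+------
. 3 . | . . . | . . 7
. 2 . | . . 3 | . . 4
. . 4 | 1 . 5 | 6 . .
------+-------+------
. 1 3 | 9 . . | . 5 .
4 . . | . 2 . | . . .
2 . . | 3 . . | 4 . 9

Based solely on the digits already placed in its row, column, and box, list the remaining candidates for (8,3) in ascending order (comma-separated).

5,6,8,9

Row 8 already contains {2, 4}.
Column 3 already contains {2, 3, 4, 7}.
Its 3×3 block (box 7) already contains {1, 2, 3, 4}.
Removing those from 1–9 leaves {5, 6, 8, 9} as the candidates for (8,3).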